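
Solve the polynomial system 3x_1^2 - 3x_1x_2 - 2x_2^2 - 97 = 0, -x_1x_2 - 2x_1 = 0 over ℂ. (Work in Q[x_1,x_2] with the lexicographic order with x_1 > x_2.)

Compute a lex Gröbner basis by Buchberger's algorithm.
f_1 = 3x_1^2 - 3x_1x_2 - 2x_2^2 - 97, LT = x_1^2.
f_2 = -x_1x_2 - 2x_1, LT = x_1x_2.

S(f_1,f_2): lcm = x_1^2x_2. S = -2x_1^2 - x_1x_2^2 - 2/3x_2^3 - 97/3x_2.
  reduce S modulo (f_1, f_2):
  remainder -2/3x_2^3 - 4/3x_2^2 - 97/3x_2 - 194/3 ≠ 0; add h_3 = -2/3x_2^3 - 4/3x_2^2 - 97/3x_2 - 194/3 to the basis.

The other S-polynomials (S(f_1,h_3), S(f_2,h_3)) all reduce to 0 modulo the current basis, so we have a Gröbner basis.
Inter-reduce: drop elements whose leading term is divisible by another's, tail-reduce, and make monic.
Reduced Gröbner basis: {x_1^2 + 2x_1 - 2/3x_2^2 - 97/3, x_1x_2 + 2x_1, x_2^3 + 2x_2^2 + 97/2x_2 + 97}.

Since the basis is lex-ordered, x_2^3 + 2x_2^2 + 97/2x_2 + 97 is univariate in x_2. Its roots are {-2, -sqrt(194)*I/2, sqrt(194)*I/2}. Back-substituting each root into the other basis elements fixes the other coordinates.
  x_2 = -2: the earlier basis element becomes x_1^2 + 2x_1 - 35 = 0, giving x_1 = -7, 5 — points (-7, -2), (5, -2).
  x_2 = -sqrt(194)*I/2: the earlier basis elements become x_1^2 + 2x_1 = 0; 2*x_1 - sqrt(194)*I*x_1/2 = 0, giving x_1 = 0 — point (0, -sqrt(194)*I/2).
  x_2 = sqrt(194)*I/2: the earlier basis elements become x_1^2 + 2x_1 = 0; 2*x_1 + sqrt(194)*I*x_1/2 = 0, giving x_1 = 0 — point (0, sqrt(194)*I/2).

{(-7, -2), (5, -2), (0, -sqrt(194)*I/2), (0, sqrt(194)*I/2)}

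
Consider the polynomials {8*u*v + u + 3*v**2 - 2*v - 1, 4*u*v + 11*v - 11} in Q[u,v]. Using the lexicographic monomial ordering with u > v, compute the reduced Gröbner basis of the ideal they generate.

G = {u + 3*v**2 - 24*v + 21, v**3 - 8*v**2 + 73/12*v + 11/12}

This is the nonlinear analogue of row-reducing a linear system.

f_1 = 8*u*v + u + 3*v**2 - 2*v - 1, LT = u*v.
f_2 = 4*u*v + 11*v - 11, LT = u*v.

S(f_1,f_2): lcm = u*v. S = 1/8*u + 3/8*v**2 - 3*v + 21/8.
  reduce S modulo (f_1, f_2):
  remainder 1/8*u + 3/8*v**2 - 3*v + 21/8 ≠ 0; add g_3 = 1/8*u + 3/8*v**2 - 3*v + 21/8 to the basis.

S(f_1,g_3): lcm = u*v. S = 1/8*u - 3*v**3 + 195/8*v**2 - 85/4*v - 1/8.
  reduce S modulo (f_1, f_2, g_3):
  remainder -3*v**3 + 24*v**2 - 73/4*v - 11/4 ≠ 0; add g_4 = -3*v**3 + 24*v**2 - 73/4*v - 11/4 to the basis.

The other S-polynomials (S(f_2,g_3), S(f_1,g_4), S(f_2,g_4), S(g_3,g_4)) all reduce to 0 modulo the current basis, so we have a Gröbner basis.
Inter-reduce: drop elements whose leading term is divisible by another's, tail-reduce, and make monic.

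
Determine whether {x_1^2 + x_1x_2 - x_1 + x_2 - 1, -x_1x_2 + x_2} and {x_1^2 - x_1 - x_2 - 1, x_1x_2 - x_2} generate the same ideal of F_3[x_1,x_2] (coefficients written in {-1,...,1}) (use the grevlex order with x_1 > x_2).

Yes, the ideals are equal.

For a fixed monomial order, each ideal has a unique reduced Gröbner basis; comparing bases decides equality.
Buchberger on the first generating set:
f_1 = x_1^2 + x_1x_2 - x_1 + x_2 - 1, LT = x_1^2.
f_2 = -x_1x_2 + x_2, LT = x_1x_2.

S(f_1,f_2): lcm = x_1^2x_2. S = x_1x_2^2 + x_2^2 - x_2.
  leading term x_1x_2^2: subtract (-x_2)·f_2 from x_1x_2^2 + x_2^2 - x_2 → -x_2^2 - x_2
  leading term x_2^2: no divisor's leading term divides it; move -x_2^2 to the remainder.
  leading term x_2: no divisor's leading term divides it; move -x_2 to the remainder.
  remainder -x_2^2 - x_2 ≠ 0; add g_3 = -x_2^2 - x_2 to the basis.

The other S-polynomials (S(f_1,g_3), S(f_2,g_3)) all reduce to 0 modulo the current basis, so we have a Gröbner basis.
Inter-reduce: drop elements whose leading term is divisible by another's, tail-reduce, and make monic.
Reduced Gröbner basis: {x_1^2 - x_1 - x_2 - 1, x_1x_2 - x_2, x_2^2 + x_2}.

Buchberger on the second generating set:
h_1 = x_1^2 - x_1 - x_2 - 1, LT = x_1^2.
h_2 = x_1x_2 - x_2, LT = x_1x_2.

S(h_1,h_2): lcm = x_1^2x_2. S = -x_2^2 - x_2.
  leading term x_2^2: no divisor's leading term divides it; move -x_2^2 to the remainder.
  leading term x_2: no divisor's leading term divides it; move -x_2 to the remainder.
  remainder -x_2^2 - x_2 ≠ 0; add k_3 = -x_2^2 - x_2 to the basis.

The other S-polynomials (S(h_1,k_3), S(h_2,k_3)) all reduce to 0 modulo the current basis, so we have a Gröbner basis.
Inter-reduce: drop elements whose leading term is divisible by another's, tail-reduce, and make monic.
Reduced Gröbner basis: {x_1^2 - x_1 - x_2 - 1, x_1x_2 - x_2, x_2^2 + x_2}.

These coincide, so the ideals are equal.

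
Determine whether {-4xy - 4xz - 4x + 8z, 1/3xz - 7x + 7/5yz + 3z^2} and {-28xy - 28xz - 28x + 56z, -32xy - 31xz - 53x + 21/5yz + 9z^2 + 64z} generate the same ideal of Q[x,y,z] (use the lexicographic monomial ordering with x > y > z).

Two ideals are equal iff their reduced Gröbner bases coincide (the reduced basis is unique for a fixed ordering).
Buchberger on the first generating set:
f_1 = -4xy - 4xz - 4x + 8z, LT = xy.
f_2 = 1/3xz - 7x + 7/5yz + 3z^2, LT = xz.

S(f_1,f_2): lcm = xyz. S = 21xy + xz^2 + xz - 21/5y^2z - 9yz^2 - 2z^2.
  reduce S modulo (f_1, f_2):
  remainder -21/5y^2z - 66/5yz^2 - 21/5yz - 9z^3 - 11z^2 + 42z ≠ 0; add g_3 = -21/5y^2z - 66/5yz^2 - 21/5yz - 9z^3 - 11z^2 + 42z to the basis.

The other S-polynomials (S(f_1,g_3), S(f_2,g_3)) all reduce to 0 modulo the current basis, so we have a Gröbner basis.
Inter-reduce: drop elements whose leading term is divisible by another's, tail-reduce, and make monic.
Reduced Gröbner basis: {xy + 22x - 21/5yz - 9z^2 - 2z, xz - 21x + 21/5yz + 9z^2, y^2z + 22/7yz^2 + yz + 15/7z^3 + 55/21z^2 - 10z}.

Buchberger on the second generating set:
h_1 = -28xy - 28xz - 28x + 56z, LT = xy.
h_2 = -32xy - 31xz - 53x + 21/5yz + 9z^2 + 64z, LT = xy.

S(h_1,h_2): lcm = xy. S = 1/32xz - 21/32x + 21/160yz + 9/32z^2.
  reduce S modulo (h_1, h_2):
  remainder 1/32xz - 21/32x + 21/160yz + 9/32z^2 ≠ 0; add k_3 = 1/32xz - 21/32x + 21/160yz + 9/32z^2 to the basis.

S(h_1,k_3): lcm = xyz. S = 21xy + xz^2 + xz - 21/5y^2z - 9yz^2 - 2z^2.
  reduce S modulo (h_1, h_2, k_3):
  remainder -21/5y^2z - 66/5yz^2 - 21/5yz - 9z^3 - 11z^2 + 42z ≠ 0; add k_4 = -21/5y^2z - 66/5yz^2 - 21/5yz - 9z^3 - 11z^2 + 42z to the basis.

The other S-polynomials (S(h_2,k_3), S(h_1,k_4), S(h_2,k_4), S(k_3,k_4)) all reduce to 0 modulo the current basis, so we have a Gröbner basis.
Inter-reduce: drop elements whose leading term is divisible by another's, tail-reduce, and make monic.
Reduced Gröbner basis: {xy + 22x - 21/5yz - 9z^2 - 2z, xz - 21x + 21/5yz + 9z^2, y^2z + 22/7yz^2 + yz + 15/7z^3 + 55/21z^2 - 10z}.

These coincide, so the ideals are equal.

Yes, the ideals are equal.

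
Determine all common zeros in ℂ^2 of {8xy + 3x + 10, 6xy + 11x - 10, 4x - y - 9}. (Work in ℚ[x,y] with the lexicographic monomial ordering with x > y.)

Compute a lex Gröbner basis by Buchberger's algorithm.
f_1 = 8xy + 3x + 10, LT = xy.
f_2 = 6xy + 11x - 10, LT = xy.
f_3 = 4x - y - 9, LT = x.

S(f_1,f_2): lcm = xy. S = -35/24x + 35/12.
  leading term x: subtract (-35/96)·f_3 from -35/24x + 35/12 → -35/96y - 35/96
  leading term y: no divisor's leading term divides it; move -35/96y to the remainder.
  leading term 1: no divisor's leading term divides it; move -35/96 to the remainder.
  remainder -35/96y - 35/96 ≠ 0; add h_4 = -35/96y - 35/96 to the basis.

The other S-polynomials (S(f_1,f_3), S(f_2,f_3), S(f_1,h_4), S(f_2,h_4), S(f_3,h_4)) all reduce to 0 modulo the current basis, so we have a Gröbner basis.
Inter-reduce: drop elements whose leading term is divisible by another's, tail-reduce, and make monic.
Reduced Gröbner basis: {x - 2, y + 1}.

From the last basis element, y + 1 = 0, so y takes values in {-1}. Each choice, substituted upward through the basis, yields the corresponding point(s) of the solution set.
  y = -1: the earlier basis element becomes x - 2 = 0, giving x = 2 — point (2, -1).

{(2, -1)}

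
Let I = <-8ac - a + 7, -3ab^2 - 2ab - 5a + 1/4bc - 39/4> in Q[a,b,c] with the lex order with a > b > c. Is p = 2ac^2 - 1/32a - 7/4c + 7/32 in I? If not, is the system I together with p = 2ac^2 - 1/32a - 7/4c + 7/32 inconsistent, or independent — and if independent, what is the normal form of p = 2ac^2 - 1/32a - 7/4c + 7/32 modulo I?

First compute the reduced Gröbner basis of I by Buchberger's algorithm.
f_1 = -8ac - a + 7, LT = ac.
f_2 = -3ab^2 - 2ab - 5a + 1/4bc - 39/4, LT = ab^2.

S(f_1,f_2): lcm = ab^2c. S = 1/8ab^2 - 2/3abc - 5/3ac - 7/8b^2 + 1/12bc^2 - 13/4c.
  leading term ab^2: subtract (-1/24)·f_2 from 1/8ab^2 - 2/3abc - 5/3ac - 7/8b^2 + 1/12bc^2 - 13/4c → -2/3abc - 1/12ab - 5/3ac - 5/24a - 7/8b^2 + 1/12bc^2 + 1/96bc - 13/4c - 13/32
  leading term abc: subtract (1/12b)·f_1 from -2/3abc - 1/12ab - 5/3ac - 5/24a - 7/8b^2 + 1/12bc^2 + 1/96bc - 13/4c - 13/32 → -5/3ac - 5/24a - 7/8b^2 + 1/12bc^2 + 1/96bc - 7/12b - 13/4c - 13/32
  leading term ac: subtract (5/24)·f_1 from -5/3ac - 5/24a - 7/8b^2 + 1/12bc^2 + 1/96bc - 7/12b - 13/4c - 13/32 → -7/8b^2 + 1/12bc^2 + 1/96bc - 7/12b - 13/4c - 179/96
  leading term b^2: no divisor's leading term divides it; move -7/8b^2 to the remainder.
  leading term bc^2: no divisor's leading term divides it; move 1/12bc^2 to the remainder.
  leading term bc: no divisor's leading term divides it; move 1/96bc to the remainder.
  leading term b: no divisor's leading term divides it; move -7/12b to the remainder.
  leading term c: no divisor's leading term divides it; move -13/4c to the remainder.
  leading term 1: no divisor's leading term divides it; move -179/96 to the remainder.
  remainder -7/8b^2 + 1/12bc^2 + 1/96bc - 7/12b - 13/4c - 179/96 ≠ 0; add h_3 = -7/8b^2 + 1/12bc^2 + 1/96bc - 7/12b - 13/4c - 179/96 to the basis.

The other S-polynomials (S(f_1,h_3), S(f_2,h_3)) all reduce to 0 modulo the current basis, so we have a Gröbner basis.
Inter-reduce: drop elements whose leading term is divisible by another's, tail-reduce, and make monic.
Reduced Gröbner basis: {ac + 1/8a - 7/8, b^2 - 2/21bc^2 - 1/84bc + 2/3b + 26/7c + 179/84}.
Label its elements g_1 = ac + 1/8a - 7/8, g_2 = b^2 - 2/21bc^2 - 1/84bc + 2/3b + 26/7c + 179/84.

Reduce p = 2ac^2 - 1/32a - 7/4c + 7/32 modulo G:
  leading term ac^2: subtract (2c)·g_1 from 2ac^2 - 1/32a - 7/4c + 7/32 → -1/4ac - 1/32a + 7/32
  leading term ac: subtract (-1/4)·g_1 from -1/4ac - 1/32a + 7/32 → 0
  normal form = 0.
Since the normal form is 0, p ∈ I.

2ac^2 - 1/32a - 7/4c + 7/32 lies in I (it reduces to 0).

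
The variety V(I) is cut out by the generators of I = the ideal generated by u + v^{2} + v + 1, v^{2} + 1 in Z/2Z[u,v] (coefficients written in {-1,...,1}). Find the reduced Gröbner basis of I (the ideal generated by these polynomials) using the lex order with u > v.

G = {u + v, v^{2} + 1}

f_1 = u + v^{2} + v + 1, LT = u.
f_2 = v^{2} + 1, LT = v^{2}.

The S-polynomials (S(f_1,f_2)) all reduce to 0 modulo the current basis, so we have a Gröbner basis.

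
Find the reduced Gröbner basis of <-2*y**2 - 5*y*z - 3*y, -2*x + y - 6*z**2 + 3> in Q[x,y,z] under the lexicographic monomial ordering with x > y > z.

f_1 = -2*y**2 - 5*y*z - 3*y, LT = y**2.
f_2 = -2*x + y - 6*z**2 + 3, LT = x.

The S-polynomials (S(f_1,f_2)) all reduce to 0 modulo the current basis, so we have a Gröbner basis.

G = {x - 1/2*y + 3*z**2 - 3/2, y**2 + 5/2*y*z + 3/2*y}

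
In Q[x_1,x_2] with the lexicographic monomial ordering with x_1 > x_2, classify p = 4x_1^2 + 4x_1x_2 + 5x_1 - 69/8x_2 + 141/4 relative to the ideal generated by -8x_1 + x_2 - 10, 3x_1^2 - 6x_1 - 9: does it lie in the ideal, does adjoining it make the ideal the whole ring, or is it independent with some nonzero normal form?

First compute the reduced Gröbner basis of I by Buchberger's algorithm.
f_1 = -8x_1 + x_2 - 10, LT = x_1.
f_2 = 3x_1^2 - 6x_1 - 9, LT = x_1^2.

S(f_1,f_2): lcm = x_1^2. S = -1/8x_1x_2 + 13/4x_1 + 3.
  leading term x_1x_2: subtract (1/64x_2)·f_1 from -1/8x_1x_2 + 13/4x_1 + 3 → 13/4x_1 - 1/64x_2^2 + 5/32x_2 + 3
  leading term x_1: subtract (-13/32)·f_1 from 13/4x_1 - 1/64x_2^2 + 5/32x_2 + 3 → -1/64x_2^2 + 9/16x_2 - 17/16
  leading term x_2^2: no divisor's leading term divides it; move -1/64x_2^2 to the remainder.
  leading term x_2: no divisor's leading term divides it; move 9/16x_2 to the remainder.
  leading term 1: no divisor's leading term divides it; move -17/16 to the remainder.
  remainder -1/64x_2^2 + 9/16x_2 - 17/16 ≠ 0; add h_3 = -1/64x_2^2 + 9/16x_2 - 17/16 to the basis.

The other S-polynomials (S(f_1,h_3), S(f_2,h_3)) all reduce to 0 modulo the current basis, so we have a Gröbner basis.
Inter-reduce: drop elements whose leading term is divisible by another's, tail-reduce, and make monic.
Reduced Gröbner basis: {x_1 - 1/8x_2 + 5/4, x_2^2 - 36x_2 + 68}.
Label its elements g_1 = x_1 - 1/8x_2 + 5/4, g_2 = x_2^2 - 36x_2 + 68.

Reduce p = 4x_1^2 + 4x_1x_2 + 5x_1 - 69/8x_2 + 141/4 modulo G:
  leading term x_1^2: subtract (4x_1)·g_1 from 4x_1^2 + 4x_1x_2 + 5x_1 - 69/8x_2 + 141/4 → 9/2x_1x_2 - 69/8x_2 + 141/4
  leading term x_1x_2: subtract (9/2x_2)·g_1 from 9/2x_1x_2 - 69/8x_2 + 141/4 → 9/16x_2^2 - 57/4x_2 + 141/4
  leading term x_2^2: subtract (9/16)·g_2 from 9/16x_2^2 - 57/4x_2 + 141/4 → 6x_2 - 3
  leading term x_2: no divisor's leading term divides it; move 6x_2 to the remainder.
  leading term 1: no divisor's leading term divides it; move -3 to the remainder.
  normal form = 6x_2 - 3.
The normal form is nonzero, so p ∉ I. Since p minus its normal form lies in I, I + (p) = I + (r) where r = 6x_2 - 3; decide whether this ideal is the whole ring.
Run Buchberger on G together with r (pairs among the g_i already reduce to 0 since G is a Gröbner basis):
g_1 = x_1 - 1/8x_2 + 5/4, LT = x_1.
g_2 = x_2^2 - 36x_2 + 68, LT = x_2^2.
r = 6x_2 - 3, LT = x_2.

S(g_2,r): lcm = x_2^2. S = -71/2x_2 + 68.
  leading term x_2: subtract (-71/12)·r from -71/2x_2 + 68 → 201/4
  leading term 1: no divisor's leading term divides it; move 201/4 to the remainder.
  remainder 201/4 ≠ 0; add m_4 = 201/4 to the basis.

The other S-polynomials (S(g_1,g_2), S(g_1,r), S(g_1,m_4), S(g_2,m_4), S(r,m_4)) all reduce to 0 modulo the current basis, so we have a Gröbner basis.
Inter-reduce: drop elements whose leading term is divisible by another's, tail-reduce, and make monic.
Reduced Gröbner basis: {1}.
The reduced Gröbner basis of I + (p) is {1}: the ideal is the whole ring, so the enlarged system has no common solution — adjoining p is inconsistent.

Adjoining 4x_1^2 + 4x_1x_2 + 5x_1 - 69/8x_2 + 141/4 makes the ideal the whole ring: the system is inconsistent.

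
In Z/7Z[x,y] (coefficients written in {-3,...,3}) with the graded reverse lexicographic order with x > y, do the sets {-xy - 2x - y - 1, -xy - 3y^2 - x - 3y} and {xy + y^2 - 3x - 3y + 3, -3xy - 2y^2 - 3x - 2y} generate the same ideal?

Yes, the ideals are equal.

Since reduced Gröbner bases are canonical representatives of ideals under a given ordering, it suffices to compute and compare them.
Buchberger on the first generating set:
f_1 = -xy - 2x - y - 1, LT = xy.
f_2 = -xy - 3y^2 - x - 3y, LT = xy.

S(f_1,f_2): lcm = xy. S = -3y^2 + x - 2y + 1.
  leading term y^2: no divisor's leading term divides it; move -3y^2 to the remainder.
  leading term x: no divisor's leading term divides it; move x to the remainder.
  leading term y: no divisor's leading term divides it; move -2y to the remainder.
  leading term 1: no divisor's leading term divides it; move 1 to the remainder.
  remainder -3y^2 + x - 2y + 1 ≠ 0; add g_3 = -3y^2 + x - 2y + 1 to the basis.

S(f_1,g_3): lcm = xy^2. S = -2x^2 - xy + y^2 - 2x + y.
  leading term x^2: no divisor's leading term divides it; move -2x^2 to the remainder.
  leading term xy: subtract (1)·f_1 from -xy + y^2 - 2x + y → y^2 + 2y + 1
  leading term y^2: subtract (2)·g_3 from y^2 + 2y + 1 → -2x - y - 1
  leading term x: no divisor's leading term divides it; move -2x to the remainder.
  leading term y: no divisor's leading term divides it; move -y to the remainder.
  leading term 1: no divisor's leading term divides it; move -1 to the remainder.
  remainder -2x^2 - 2x - y - 1 ≠ 0; add g_4 = -2x^2 - 2x - y - 1 to the basis.

The other S-polynomials (S(f_2,g_3), S(f_1,g_4), S(f_2,g_4), S(g_3,g_4)) all reduce to 0 modulo the current basis, so we have a Gröbner basis.
Inter-reduce: drop elements whose leading term is divisible by another's, tail-reduce, and make monic.
Reduced Gröbner basis: {x^2 + x - 3y - 3, xy + 2x + y + 1, y^2 + 2x + 3y + 2}.

Buchberger on the second generating set:
h_1 = xy + y^2 - 3x - 3y + 3, LT = xy.
h_2 = -3xy - 2y^2 - 3x - 2y, LT = xy.

S(h_1,h_2): lcm = xy. S = -2y^2 + 3x + y + 3.
  leading term y^2: no divisor's leading term divides it; move -2y^2 to the remainder.
  leading term x: no divisor's leading term divides it; move 3x to the remainder.
  leading term y: no divisor's leading term divides it; move y to the remainder.
  leading term 1: no divisor's leading term divides it; move 3 to the remainder.
  remainder -2y^2 + 3x + y + 3 ≠ 0; add k_3 = -2y^2 + 3x + y + 3 to the basis.

S(h_1,k_3): lcm = xy^2. S = y^3 - 2x^2 + xy - 3y^2 - 2x + 3y.
  leading term y^3: subtract (3y)·k_3 from y^3 - 2x^2 + xy - 3y^2 - 2x + 3y → -2x^2 - xy + y^2 - 2x + y
  leading term x^2: no divisor's leading term divides it; move -2x^2 to the remainder.
  leading term xy: subtract (-1)·h_1 from -xy + y^2 - 2x + y → 2y^2 + 2x - 2y + 3
  leading term y^2: subtract (-1)·k_3 from 2y^2 + 2x - 2y + 3 → -2x - y - 1
  leading term x: no divisor's leading term divides it; move -2x to the remainder.
  leading term y: no divisor's leading term divides it; move -y to the remainder.
  leading term 1: no divisor's leading term divides it; move -1 to the remainder.
  remainder -2x^2 - 2x - y - 1 ≠ 0; add k_4 = -2x^2 - 2x - y - 1 to the basis.

The other S-polynomials (S(h_2,k_3), S(h_1,k_4), S(h_2,k_4), S(k_3,k_4)) all reduce to 0 modulo the current basis, so we have a Gröbner basis.
Inter-reduce: drop elements whose leading term is divisible by another's, tail-reduce, and make monic.
Reduced Gröbner basis: {x^2 + x - 3y - 3, xy + 2x + y + 1, y^2 + 2x + 3y + 2}.

The two bases agree; hence the ideals are identical.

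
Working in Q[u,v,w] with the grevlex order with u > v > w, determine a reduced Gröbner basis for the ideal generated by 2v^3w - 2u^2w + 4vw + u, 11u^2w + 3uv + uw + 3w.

G = {uv^4 - u^3v - 11/6u^3 + 2uv^2 - 1/6u^2 - 1/2u, v^3w + 3/11uv + 1/11uw + 2vw + 1/2u + 3/11w, u^2w + 3/11uv + 1/11uw + 3/11w}

f_1 = 2v^3w - 2u^2w + 4vw + u, LT = v^3w.
f_2 = 11u^2w + 3uv + uw + 3w, LT = u^2w.

S(f_1,f_2): lcm = u^2v^3w. S = -3/11uv^4 - u^4w - 1/11uv^3w + 2u^2vw - 3/11v^3w + 1/2u^3.
  reduce S modulo (f_1, f_2):
  remainder -3/11uv^4 + 3/11u^3v + 1/2u^3 - 6/11uv^2 + 1/22u^2 + 3/22u ≠ 0; add g_3 = -3/11uv^4 + 3/11u^3v + 1/2u^3 - 6/11uv^2 + 1/22u^2 + 3/22u to the basis.

The other S-polynomials (S(f_1,g_3), S(f_2,g_3)) all reduce to 0 modulo the current basis, so we have a Gröbner basis.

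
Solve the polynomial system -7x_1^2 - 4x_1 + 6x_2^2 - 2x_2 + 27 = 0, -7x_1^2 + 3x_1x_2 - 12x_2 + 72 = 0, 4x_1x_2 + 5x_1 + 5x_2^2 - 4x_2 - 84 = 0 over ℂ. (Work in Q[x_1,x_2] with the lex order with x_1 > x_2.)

{(3, 3)}

Compute a lex Gröbner basis by Buchberger's algorithm.
f_1 = -7x_1^2 - 4x_1 + 6x_2^2 - 2x_2 + 27, LT = x_1^2.
f_2 = -7x_1^2 + 3x_1x_2 - 12x_2 + 72, LT = x_1^2.
f_3 = 4x_1x_2 + 5x_1 + 5x_2^2 - 4x_2 - 84, LT = x_1x_2.

S(f_1,f_2): lcm = x_1^2. S = 3/7x_1x_2 + 4/7x_1 - 6/7x_2^2 - 10/7x_2 + 45/7.
  leading term x_1x_2: subtract (3/28)·f_3 from 3/7x_1x_2 + 4/7x_1 - 6/7x_2^2 - 10/7x_2 + 45/7 → 1/28x_1 - 39/28x_2^2 - x_2 + 108/7
  leading term x_1: no divisor's leading term divides it; move 1/28x_1 to the remainder.
  leading term x_2^2: no divisor's leading term divides it; move -39/28x_2^2 to the remainder.
  leading term x_2: no divisor's leading term divides it; move -x_2 to the remainder.
  leading term 1: no divisor's leading term divides it; move 108/7 to the remainder.
  remainder 1/28x_1 - 39/28x_2^2 - x_2 + 108/7 ≠ 0; add h_4 = 1/28x_1 - 39/28x_2^2 - x_2 + 108/7 to the basis.

S(f_1,f_3): lcm = x_1^2x_2. S = -5/4x_1^2 - 5/4x_1x_2^2 + 11/7x_1x_2 + 21x_1 - 6/7x_2^3 + 2/7x_2^2 - 27/7x_2.
  leading term x_1^2: subtract (5/28)·f_1 from -5/4x_1^2 - 5/4x_1x_2^2 + 11/7x_1x_2 + 21x_1 - 6/7x_2^3 + 2/7x_2^2 - 27/7x_2 → -5/4x_1x_2^2 + 11/7x_1x_2 + 152/7x_1 - 6/7x_2^3 - 11/14x_2^2 - 7/2x_2 - 135/28
  leading term x_1x_2^2: subtract (-5/16x_2)·f_3 from -5/4x_1x_2^2 + 11/7x_1x_2 + 152/7x_1 - 6/7x_2^3 - 11/14x_2^2 - 7/2x_2 - 135/28 → 351/112x_1x_2 + 152/7x_1 + 79/112x_2^3 - 57/28x_2^2 - 119/4x_2 - 135/28
  leading term x_1x_2: subtract (351/448)·f_3 from 351/112x_1x_2 + 152/7x_1 + 79/112x_2^3 - 57/28x_2^2 - 119/4x_2 - 135/28 → 1139/64x_1 + 79/112x_2^3 - 381/64x_2^2 - 2981/112x_2 + 6831/112
  leading term x_1: subtract (7973/16)·h_4 from 1139/64x_1 + 79/112x_2^3 - 381/64x_2^2 - 2981/112x_2 + 6831/112 → 79/112x_2^3 + 5505/8x_2^2 + 26415/56x_2 - 854253/112
  leading term x_2^3: no divisor's leading term divides it; move 79/112x_2^3 to the remainder.
  leading term x_2^2: no divisor's leading term divides it; move 5505/8x_2^2 to the remainder.
  leading term x_2: no divisor's leading term divides it; move 26415/56x_2 to the remainder.
  leading term 1: no divisor's leading term divides it; move -854253/112 to the remainder.
  remainder 79/112x_2^3 + 5505/8x_2^2 + 26415/56x_2 - 854253/112 ≠ 0; add h_5 = 79/112x_2^3 + 5505/8x_2^2 + 26415/56x_2 - 854253/112 to the basis.

S(f_2,f_3): lcm = x_1^2x_2. S = -5/4x_1^2 - 47/28x_1x_2^2 + x_1x_2 + 21x_1 + 12/7x_2^2 - 72/7x_2.
  leading term x_1^2: subtract (5/28)·f_1 from -5/4x_1^2 - 47/28x_1x_2^2 + x_1x_2 + 21x_1 + 12/7x_2^2 - 72/7x_2 → -47/28x_1x_2^2 + x_1x_2 + 152/7x_1 + 9/14x_2^2 - 139/14x_2 - 135/28
  leading term x_1x_2^2: subtract (-47/112x_2)·f_3 from -47/28x_1x_2^2 + x_1x_2 + 152/7x_1 + 9/14x_2^2 - 139/14x_2 - 135/28 → 347/112x_1x_2 + 152/7x_1 + 235/112x_2^3 - 29/28x_2^2 - 1265/28x_2 - 135/28
  leading term x_1x_2: subtract (347/448)·f_3 from 347/112x_1x_2 + 152/7x_1 + 235/112x_2^3 - 29/28x_2^2 - 1265/28x_2 - 135/28 → 7993/448x_1 + 235/112x_2^3 - 2199/448x_2^2 - 4713/112x_2 + 6747/112
  leading term x_1: subtract (7993/16)·h_4 from 7993/448x_1 + 235/112x_2^3 - 2199/448x_2^2 - 4713/112x_2 + 6747/112 → 235/112x_2^3 + 38691/56x_2^2 + 25619/56x_2 - 856497/112
  leading term x_2^3: subtract (235/79)·h_5 from 235/112x_2^3 + 38691/56x_2^2 + 25619/56x_2 - 856497/112 → -749892/553x_2^2 - 522953/553x_2 + 8317887/553
  leading term x_2^2: no divisor's leading term divides it; move -749892/553x_2^2 to the remainder.
  leading term x_2: no divisor's leading term divides it; move -522953/553x_2 to the remainder.
  leading term 1: no divisor's leading term divides it; move 8317887/553 to the remainder.
  remainder -749892/553x_2^2 - 522953/553x_2 + 8317887/553 ≠ 0; add h_6 = -749892/553x_2^2 - 522953/553x_2 + 8317887/553 to the basis.

S(f_1,h_4): lcm = x_1^2. S = 39x_1x_2^2 + 28x_1x_2 - 3020/7x_1 - 6/7x_2^2 + 2/7x_2 - 27/7.
  leading term x_1x_2^2: subtract (39/4x_2)·f_3 from 39x_1x_2^2 + 28x_1x_2 - 3020/7x_1 - 6/7x_2^2 + 2/7x_2 - 27/7 → -83/4x_1x_2 - 3020/7x_1 - 195/4x_2^3 + 267/7x_2^2 + 5735/7x_2 - 27/7
  leading term x_1x_2: subtract (-83/16)·f_3 from -83/4x_1x_2 - 3020/7x_1 - 195/4x_2^3 + 267/7x_2^2 + 5735/7x_2 - 27/7 → -45415/112x_1 - 195/4x_2^3 + 7177/112x_2^2 + 22359/28x_2 - 12309/28
  leading term x_1: subtract (-45415/4)·h_4 from -45415/112x_1 - 195/4x_2^3 + 7177/112x_2^2 + 22359/28x_2 - 12309/28 → -195/4x_2^3 - 220501/14x_2^2 - 147773/14x_2 + 4892511/28
  leading term x_2^3: subtract (-5460/79)·h_5 from -195/4x_2^3 - 220501/14x_2^2 - 147773/14x_2 + 4892511/28 → 17590348/553x_2^2 + 12191204/553x_2 - 194886744/553
  leading term x_2^2: subtract (-4397587/187473)·h_6 from 17590348/553x_2^2 + 12191204/553x_2 - 194886744/553 → -179869961/1312311x_2 + 179869961/437437
  leading term x_2: no divisor's leading term divides it; move -179869961/1312311x_2 to the remainder.
  leading term 1: no divisor's leading term divides it; move 179869961/437437 to the remainder.
  remainder -179869961/1312311x_2 + 179869961/437437 ≠ 0; add h_7 = -179869961/1312311x_2 + 179869961/437437 to the basis.

The other S-polynomials (S(f_2,h_4), S(f_3,h_4), S(f_1,h_5), S(f_2,h_5), S(f_3,h_5), S(h_4,h_5), S(f_1,h_6), S(f_2,h_6), S(f_3,h_6), S(h_4,h_6), S(h_5,h_6), S(f_1,h_7), S(f_2,h_7), S(f_3,h_7), S(h_4,h_7), S(h_5,h_7), S(h_6,h_7)) all reduce to 0 modulo the current basis, so we have a Gröbner basis.
Inter-reduce: drop elements whose leading term is divisible by another's, tail-reduce, and make monic.
Reduced Gröbner basis: {x_1 - 3, x_2 - 3}.

Since the basis is lex-ordered, x_2 - 3 is univariate in x_2. Its roots are {3}. Back-substituting each root into the other basis elements fixes the other coordinates.
  x_2 = 3: the earlier basis element becomes x_1 - 3 = 0, giving x_1 = 3 — point (3, 3).
Each listed point satisfies every original equation (direct substitution).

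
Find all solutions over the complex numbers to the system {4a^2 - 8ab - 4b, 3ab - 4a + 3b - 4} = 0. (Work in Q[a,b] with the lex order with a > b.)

{(-1, -1), (4/3 - 2*sqrt(7)/3, 4/3), (4/3 + 2*sqrt(7)/3, 4/3)}

Compute a lex Gröbner basis by Buchberger's algorithm.
f_1 = 4a^2 - 8ab - 4b, LT = a^2.
f_2 = 3ab - 4a + 3b - 4, LT = ab.

S(f_1,f_2): lcm = a^2b. S = 4/3a^2 - 2ab^2 - ab + 4/3a - b^2.
  reduce S modulo (f_1, f_2):
  remainder b^2 - 1/3b - 4/3 ≠ 0; add h_3 = b^2 - 1/3b - 4/3 to the basis.

The other S-polynomials (S(f_1,h_3), S(f_2,h_3)) all reduce to 0 modulo the current basis, so we have a Gröbner basis.
Inter-reduce: drop elements whose leading term is divisible by another's, tail-reduce, and make monic.
Reduced Gröbner basis: {a^2 - 8/3a + b - 8/3, ab - 4/3a + b - 4/3, b^2 - 1/3b - 4/3}.

A lex Gröbner basis eliminates variables successively. Here b^2 - 1/3b - 4/3 depends only on b, with roots {-1, 4/3}; lifting each root through the earlier basis elements recovers the full solutions.
  b = -1: the earlier basis elements become a^2 - 8/3a - 11/3 = 0; -7/3a - 7/3 = 0, giving a = -1 — point (-1, -1).
  b = 4/3: the earlier basis element becomes a^2 - 8/3a - 4/3 = 0, giving a = 4/3 - 2*sqrt(7)/3, 4/3 + 2*sqrt(7)/3 — points (4/3 - 2*sqrt(7)/3, 4/3), (4/3 + 2*sqrt(7)/3, 4/3).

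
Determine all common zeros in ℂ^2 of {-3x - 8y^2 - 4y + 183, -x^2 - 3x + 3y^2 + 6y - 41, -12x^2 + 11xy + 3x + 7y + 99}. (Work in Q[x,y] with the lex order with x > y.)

Compute a lex Gröbner basis by Buchberger's algorithm.
f_1 = -3x - 8y^2 - 4y + 183, LT = x.
f_2 = -x^2 - 3x + 3y^2 + 6y - 41, LT = x^2.
f_3 = -12x^2 + 11xy + 3x + 7y + 99, LT = x^2.

S(f_1,f_2): lcm = x^2. S = 8/3xy^2 + 4/3xy - 64x + 3y^2 + 6y - 41.
  leading term xy^2: subtract (-8/9y^2)·f_1 from 8/3xy^2 + 4/3xy - 64x + 3y^2 + 6y - 41 → 4/3xy - 64x - 64/9y^4 - 32/9y^3 + 497/3y^2 + 6y - 41
  leading term xy: subtract (-4/9y)·f_1 from 4/3xy - 64x - 64/9y^4 - 32/9y^3 + 497/3y^2 + 6y - 41 → -64x - 64/9y^4 - 64/9y^3 + 1475/9y^2 + 262/3y - 41
  leading term x: subtract (64/3)·f_1 from -64x - 64/9y^4 - 64/9y^3 + 1475/9y^2 + 262/3y - 41 → -64/9y^4 - 64/9y^3 + 3011/9y^2 + 518/3y - 3945
  leading term y^4: no divisor's leading term divides it; move -64/9y^4 to the remainder.
  leading term y^3: no divisor's leading term divides it; move -64/9y^3 to the remainder.
  leading term y^2: no divisor's leading term divides it; move 3011/9y^2 to the remainder.
  leading term y: no divisor's leading term divides it; move 518/3y to the remainder.
  leading term 1: no divisor's leading term divides it; move -3945 to the remainder.
  remainder -64/9y^4 - 64/9y^3 + 3011/9y^2 + 518/3y - 3945 ≠ 0; add h_4 = -64/9y^4 - 64/9y^3 + 3011/9y^2 + 518/3y - 3945 to the basis.

S(f_1,f_3): lcm = x^2. S = 8/3xy^2 + 9/4xy - 243/4x + 7/12y + 33/4.
  leading term xy^2: subtract (-8/9y^2)·f_1 from 8/3xy^2 + 9/4xy - 243/4x + 7/12y + 33/4 → 9/4xy - 243/4x - 64/9y^4 - 32/9y^3 + 488/3y^2 + 7/12y + 33/4
  leading term xy: subtract (-3/4y)·f_1 from 9/4xy - 243/4x - 64/9y^4 - 32/9y^3 + 488/3y^2 + 7/12y + 33/4 → -243/4x - 64/9y^4 - 86/9y^3 + 479/3y^2 + 827/6y + 33/4
  leading term x: subtract (81/4)·f_1 from -243/4x - 64/9y^4 - 86/9y^3 + 479/3y^2 + 827/6y + 33/4 → -64/9y^4 - 86/9y^3 + 965/3y^2 + 1313/6y - 7395/2
  leading term y^4: subtract (1)·h_4 from -64/9y^4 - 86/9y^3 + 965/3y^2 + 1313/6y - 7395/2 → -22/9y^3 - 116/9y^2 + 277/6y + 495/2
  leading term y^3: no divisor's leading term divides it; move -22/9y^3 to the remainder.
  leading term y^2: no divisor's leading term divides it; move -116/9y^2 to the remainder.
  leading term y: no divisor's leading term divides it; move 277/6y to the remainder.
  leading term 1: no divisor's leading term divides it; move 495/2 to the remainder.
  remainder -22/9y^3 - 116/9y^2 + 277/6y + 495/2 ≠ 0; add h_5 = -22/9y^3 - 116/9y^2 + 277/6y + 495/2 to the basis.

S(f_2,f_3): lcm = x^2. S = 11/12xy + 13/4x - 3y^2 - 65/12y + 197/4.
  leading term xy: subtract (-11/36y)·f_1 from 11/12xy + 13/4x - 3y^2 - 65/12y + 197/4 → 13/4x - 22/9y^3 - 38/9y^2 + 101/2y + 197/4
  leading term x: subtract (-13/12)·f_1 from 13/4x - 22/9y^3 - 38/9y^2 + 101/2y + 197/4 → -22/9y^3 - 116/9y^2 + 277/6y + 495/2
  leading term y^3: subtract (1)·h_5 from -22/9y^3 - 116/9y^2 + 277/6y + 495/2 → 0
  remainder 0.

S(f_1,h_4): leading monomials are coprime, so the S-polynomial reduces to 0 (Buchberger's first criterion).
S(f_2,h_4): leading monomials are coprime, so the S-polynomial reduces to 0 (Buchberger's first criterion).
S(f_3,h_4): leading monomials are coprime, so the S-polynomial reduces to 0 (Buchberger's first criterion).
S(f_1,h_5): leading monomials are coprime, so the S-polynomial reduces to 0 (Buchberger's first criterion).
S(f_2,h_5): leading monomials are coprime, so the S-polynomial reduces to 0 (Buchberger's first criterion).
S(f_3,h_5): leading monomials are coprime, so the S-polynomial reduces to 0 (Buchberger's first criterion).
S(h_4,h_5): lcm = y^4. S = -47/11y^3 - 19825/704y^2 + 2463/32y + 35505/64.
  leading term y^3: subtract (423/242)·h_5 from -47/11y^3 - 19825/704y^2 + 2463/32y + 35505/64 → -43611/7744y^2 - 14433/3872y + 85995/704
  leading term y^2: no divisor's leading term divides it; move -43611/7744y^2 to the remainder.
  leading term y: no divisor's leading term divides it; move -14433/3872y to the remainder.
  leading term 1: no divisor's leading term divides it; move 85995/704 to the remainder.
  remainder -43611/7744y^2 - 14433/3872y + 85995/704 ≠ 0; add h_6 = -43611/7744y^2 - 14433/3872y + 85995/704 to the basis.

S(f_1,h_6): leading monomials are coprime, so the S-polynomial reduces to 0 (Buchberger's first criterion).
S(f_2,h_6): leading monomials are coprime, so the S-polynomial reduces to 0 (Buchberger's first criterion).
S(f_3,h_6): leading monomials are coprime, so the S-polynomial reduces to 0 (Buchberger's first criterion).
S(h_4,h_6): lcm = y^4. S = 4915/14537y^3 - 23590747/930368y^2 - 777/32y + 35505/64.
  leading term y^3: subtract (-44235/319814)·h_5 from 4915/14537y^3 - 23590747/930368y^2 - 777/32y + 35505/64 → -277742697/10234048y^2 - 91572819/5117024y + 547985385/930368
  leading term y^2: subtract (1018389889/211324369)·h_6 from -277742697/10234048y^2 - 91572819/5117024y + 547985385/930368 → 57114153/845297476y + 285570765/845297476
  leading term y: no divisor's leading term divides it; move 57114153/845297476y to the remainder.
  leading term 1: no divisor's leading term divides it; move 285570765/845297476 to the remainder.
  remainder 57114153/845297476y + 285570765/845297476 ≠ 0; add h_7 = 57114153/845297476y + 285570765/845297476 to the basis.

S(h_5,h_6): lcm = y^3. S = 737304/159907y^2 + 1793613/639628y - 405/4.
  leading term y^2: subtract (-173020672/211324369)·h_6 from 737304/159907y^2 + 1793613/639628y - 405/4 → -209418561/845297476y - 1047092805/845297476
  leading term y: subtract (-11/3)·h_7 from -209418561/845297476y - 1047092805/845297476 → 0
  remainder 0.

S(f_1,h_7): leading monomials are coprime, so the S-polynomial reduces to 0 (Buchberger's first criterion).
S(f_2,h_7): leading monomials are coprime, so the S-polynomial reduces to 0 (Buchberger's first criterion).
S(f_3,h_7): leading monomials are coprime, so the S-polynomial reduces to 0 (Buchberger's first criterion).
S(h_4,h_7): lcm = y^4. S = -4y^3 - 3011/64y^2 - 777/32y + 35505/64.
  leading term y^3: subtract (18/11)·h_5 from -4y^3 - 3011/64y^2 - 777/32y + 35505/64 → -18273/704y^2 - 35139/352y + 9585/64
  leading term y^2: subtract (67001/14537)·h_6 from -18273/704y^2 - 35139/352y + 9585/64 → -2402865/29074y - 12014325/29074
  leading term y: subtract (-862480210/705113)·h_7 from -2402865/29074y - 12014325/29074 → 0
  remainder 0.

S(h_5,h_7): lcm = y^3. S = 3/11y^2 - 831/44y - 405/4.
  leading term y^2: subtract (-704/14537)·h_6 from 3/11y^2 - 831/44y - 405/4 → -1108701/58148y - 5543505/58148
  leading term y: subtract (-596932831/2115339)·h_7 from -1108701/58148y - 5543505/58148 → 0
  remainder 0.

S(h_6,h_7): lcm = y^2. S = -63063/14537y - 315315/14537.
  leading term y: subtract (-407443036/6346017)·h_7 from -63063/14537y - 315315/14537 → 0
  remainder 0.

Every S-polynomial of the final basis reduces to 0, so we have a Gröbner basis.
Inter-reduce: drop elements whose leading term is divisible by another's, tail-reduce, and make monic.
Reduced Gröbner basis: {x - 1, y + 5}.

Elimination: the polynomial y + 5 lies in the elimination ideal for y, so y ∈ {-5}. For each such y, the remaining basis elements (now univariate) give the rest of the solution.
  y = -5: the earlier basis element becomes x - 1 = 0, giving x = 1 — point (1, -5).
Check: every point annihilates each of the original generators.
Zero-dimensionality of the ideal guarantees finitely many solutions over ℂ.

{(1, -5)}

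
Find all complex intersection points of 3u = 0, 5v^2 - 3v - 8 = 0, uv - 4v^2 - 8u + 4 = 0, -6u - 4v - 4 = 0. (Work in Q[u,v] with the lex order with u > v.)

{(0, -1)}

Compute a lex Gröbner basis by Buchberger's algorithm.
f_1 = 3u, LT = u.
f_2 = 5v^2 - 3v - 8, LT = v^2.
f_3 = uv - 8u - 4v^2 + 4, LT = uv.
f_4 = -6u - 4v - 4, LT = u.

S(f_1,f_3): lcm = uv. S = 8u + 4v^2 - 4.
  leading term u: subtract (8/3)·f_1 from 8u + 4v^2 - 4 → 4v^2 - 4
  leading term v^2: subtract (4/5)·f_2 from 4v^2 - 4 → 12/5v + 12/5
  leading term v: no divisor's leading term divides it; move 12/5v to the remainder.
  leading term 1: no divisor's leading term divides it; move 12/5 to the remainder.
  remainder 12/5v + 12/5 ≠ 0; add h_5 = 12/5v + 12/5 to the basis.

The other S-polynomials (S(f_1,f_2), S(f_1,f_4), S(f_2,f_3), S(f_2,f_4), S(f_3,f_4), S(f_1,h_5), S(f_2,h_5), S(f_3,h_5), S(f_4,h_5)) all reduce to 0 modulo the current basis, so we have a Gröbner basis.
Inter-reduce: drop elements whose leading term is divisible by another's, tail-reduce, and make monic.
Reduced Gröbner basis: {u, v + 1}.

The lex basis is triangular: the last element involves only v. Solving v + 1 = 0 gives v ∈ {-1}; substituting each value into the earlier elements determines the remaining variables.
  v = -1: the earlier basis element becomes u = 0, giving u = 0 — point (0, -1).
Each listed point satisfies every original equation (direct substitution).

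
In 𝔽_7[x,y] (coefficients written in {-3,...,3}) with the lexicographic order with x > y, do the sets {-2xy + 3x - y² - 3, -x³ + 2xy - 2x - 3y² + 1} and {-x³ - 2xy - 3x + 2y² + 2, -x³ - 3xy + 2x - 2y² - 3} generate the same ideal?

For a fixed monomial order, each ideal has a unique reduced Gröbner basis; comparing bases decides equality.
Buchberger on the first generating set:
f_1 = -2xy + 3x - y² - 3, LT = xy.
f_2 = -x³ + 2xy - 2x - 3y² + 1, LT = x³.

S(f_1,f_2): lcm = x³y. S = 2x³ - 3x²y² - 2x² + 2xy² - 2xy - 3y³ + y.
  leading term x³: subtract (-2)·f_2 from 2x³ - 3x²y² - 2x² + 2xy² - 2xy - 3y³ + y → -3x²y² - 2x² + 2xy² + 2xy + 3x - 3y³ + y² + y + 2
  leading term x²y²: subtract (-2xy)·f_1 from -3x²y² - 2x² + 2xy² + 2xy + 3x - 3y³ + y² + y + 2 → -x²y - 2x² - 2xy³ + 2xy² + 3xy + 3x - 3y³ + y² + y + 2
  leading term x²y: subtract (-3x)·f_1 from -x²y - 2x² - 2xy³ + 2xy² + 3xy + 3x - 3y³ + y² + y + 2 → -2xy³ - xy² + 3xy + x - 3y³ + y² + y + 2
  leading term xy³: subtract (y²)·f_1 from -2xy³ - xy² + 3xy + x - 3y³ + y² + y + 2 → 3xy² + 3xy + x + y⁴ - 3y³ - 3y² + y + 2
  leading term xy²: subtract (2y)·f_1 from 3xy² + 3xy + x + y⁴ - 3y³ - 3y² + y + 2 → -3xy + x + y⁴ - y³ - 3y² + 2
  leading term xy: subtract (-2)·f_1 from -3xy + x + y⁴ - y³ - 3y² + 2 → y⁴ - y³ + 2y² + 3
  leading term y⁴: no divisor's leading term divides it; move y⁴ to the remainder.
  leading term y³: no divisor's leading term divides it; move -y³ to the remainder.
  leading term y²: no divisor's leading term divides it; move 2y² to the remainder.
  leading term 1: no divisor's leading term divides it; move 3 to the remainder.
  remainder y⁴ - y³ + 2y² + 3 ≠ 0; add g_3 = y⁴ - y³ + 2y² + 3 to the basis.

The other S-polynomials (S(f_1,g_3), S(f_2,g_3)) all reduce to 0 modulo the current basis, so we have a Gröbner basis.
Inter-reduce: drop elements whose leading term is divisible by another's, tail-reduce, and make monic.
Reduced Gröbner basis: {x³ - x - 3y² + 2, xy + 2x - 3y² - 2, y⁴ - y³ + 2y² + 3}.

Buchberger on the second generating set:
h_1 = -x³ - 2xy - 3x + 2y² + 2, LT = x³.
h_2 = -x³ - 3xy + 2x - 2y² - 3, LT = x³.

S(h_1,h_2): lcm = x³. S = -xy - 2x + 3y² + 2.
  leading term xy: no divisor's leading term divides it; move -xy to the remainder.
  leading term x: no divisor's leading term divides it; move -2x to the remainder.
  leading term y²: no divisor's leading term divides it; move 3y² to the remainder.
  leading term 1: no divisor's leading term divides it; move 2 to the remainder.
  remainder -xy - 2x + 3y² + 2 ≠ 0; add k_3 = -xy - 2x + 3y² + 2 to the basis.

S(h_1,k_3): lcm = x³y. S = -2x³ + 3x²y² + 2x² + 2xy² + 3xy - 2y³ - 2y.
  leading term x³: subtract (2)·h_1 from -2x³ + 3x²y² + 2x² + 2xy² + 3xy - 2y³ - 2y → 3x²y² + 2x² + 2xy² - x - 2y³ + 3y² - 2y + 3
  leading term x²y²: subtract (-3xy)·k_3 from 3x²y² + 2x² + 2xy² - x - 2y³ + 3y² - 2y + 3 → x²y + 2x² + 2xy³ + 2xy² - xy - x - 2y³ + 3y² - 2y + 3
  leading term x²y: subtract (-x)·k_3 from x²y + 2x² + 2xy³ + 2xy² - xy - x - 2y³ + 3y² - 2y + 3 → 2xy³ - 2xy² - xy + x - 2y³ + 3y² - 2y + 3
  leading term xy³: subtract (-2y²)·k_3 from 2xy³ - 2xy² - xy + x - 2y³ + 3y² - 2y + 3 → xy² - xy + x - y⁴ - 2y³ - 2y + 3
  leading term xy²: subtract (-y)·k_3 from xy² - xy + x - y⁴ - 2y³ - 2y + 3 → -3xy + x - y⁴ + y³ + 3
  leading term xy: subtract (3)·k_3 from -3xy + x - y⁴ + y³ + 3 → -y⁴ + y³ - 2y² - 3
  leading term y⁴: no divisor's leading term divides it; move -y⁴ to the remainder.
  leading term y³: no divisor's leading term divides it; move y³ to the remainder.
  leading term y²: no divisor's leading term divides it; move -2y² to the remainder.
  leading term 1: no divisor's leading term divides it; move -3 to the remainder.
  remainder -y⁴ + y³ - 2y² - 3 ≠ 0; add k_4 = -y⁴ + y³ - 2y² - 3 to the basis.

The other S-polynomials (S(h_2,k_3), S(h_1,k_4), S(h_2,k_4), S(k_3,k_4)) all reduce to 0 modulo the current basis, so we have a Gröbner basis.
Inter-reduce: drop elements whose leading term is divisible by another's, tail-reduce, and make monic.
Reduced Gröbner basis: {x³ - x - 3y² + 2, xy + 2x - 3y² - 2, y⁴ - y³ + 2y² + 3}.

These coincide, so the ideals are equal.

Yes, the ideals are equal.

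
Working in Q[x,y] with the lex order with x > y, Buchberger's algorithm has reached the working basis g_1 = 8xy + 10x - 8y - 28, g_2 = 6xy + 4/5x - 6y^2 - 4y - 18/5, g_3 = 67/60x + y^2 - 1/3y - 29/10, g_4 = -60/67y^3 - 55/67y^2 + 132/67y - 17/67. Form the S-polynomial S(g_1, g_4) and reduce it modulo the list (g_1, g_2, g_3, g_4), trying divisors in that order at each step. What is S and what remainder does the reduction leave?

S(g_1, g_4) = 1/3xy^2 + 11/5xy - 17/60x - y^3 - 7/2y^2; remainder on division = 0.

lcm(LM(g_1), LM(g_4)) = xy^3.
S = (lcm/LT(g_1))·g_1 − (lcm/LT(g_4))·g_4 = 1/3xy^2 + 11/5xy - 17/60x - y^3 - 7/2y^2.
Reduce S modulo (g_1, g_2, g_3, g_4) in that order:
  leading term xy^2: subtract (1/24y)·g_1 from 1/3xy^2 + 11/5xy - 17/60x - y^3 - 7/2y^2 → 107/60xy - 17/60x - y^3 - 19/6y^2 + 7/6y
  leading term xy: subtract (107/480)·g_1 from 107/60xy - 17/60x - y^3 - 19/6y^2 + 7/6y → -201/80x - y^3 - 19/6y^2 + 59/20y + 749/120
  leading term x: subtract (-9/4)·g_3 from -201/80x - y^3 - 19/6y^2 + 59/20y + 749/120 → -y^3 - 11/12y^2 + 11/5y - 17/60
  leading term y^3: subtract (67/60)·g_4 from -y^3 - 11/12y^2 + 11/5y - 17/60 → 0
The remainder is 0, so this S-polynomial contributes no new basis element.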